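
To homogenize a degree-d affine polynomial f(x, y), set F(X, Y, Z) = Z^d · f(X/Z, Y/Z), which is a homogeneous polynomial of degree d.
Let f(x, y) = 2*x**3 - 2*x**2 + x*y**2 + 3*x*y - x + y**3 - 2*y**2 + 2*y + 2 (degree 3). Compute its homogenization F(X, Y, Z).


F(X, Y, Z) = 2*X**3 - 2*X**2*Z + X*Y**2 + 3*X*Y*Z - X*Z**2 + Y**3 - 2*Y**2*Z + 2*Y*Z**2 + 2*Z**3

deg(f) = 3.
Substitute x = X/Z, y = Y/Z into f, then multiply by Z^3.
  monomial 2·x^3·y^0 ↦ 2·X^3·Y^0·Z^0.
  monomial -2·x^2·y^0 ↦ -2·X^2·Y^0·Z^1.
  monomial 1·x^1·y^2 ↦ 1·X^1·Y^2·Z^0.
  monomial 3·x^1·y^1 ↦ 3·X^1·Y^1·Z^1.
  monomial -1·x^1·y^0 ↦ -1·X^1·Y^0·Z^2.
  monomial 1·x^0·y^3 ↦ 1·X^0·Y^3·Z^0.
  monomial -2·x^0·y^2 ↦ -2·X^0·Y^2·Z^1.
  monomial 2·x^0·y^1 ↦ 2·X^0·Y^1·Z^2.
  monomial 2·x^0·y^0 ↦ 2·X^0·Y^0·Z^3.
Collecting: F(X, Y, Z) = 2*X**3 - 2*X**2*Z + X*Y**2 + 3*X*Y*Z - X*Z**2 + Y**3 - 2*Y**2*Z + 2*Y*Z**2 + 2*Z**3.


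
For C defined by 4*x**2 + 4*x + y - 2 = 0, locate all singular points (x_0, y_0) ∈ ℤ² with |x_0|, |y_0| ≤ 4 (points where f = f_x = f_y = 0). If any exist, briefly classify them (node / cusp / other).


No singular points in the scanned grid; C is smooth there.

Compute partial derivatives:
  f_x = 8*x + 4.
  f_y = 1.
f_y = 1 is a nonzero constant, so f_y never vanishes: no point (x, y) can satisfy f = f_x = f_y = 0. In particular no (x, y) ∈ {−4, ..., 4}² is singular; the curve is smooth.


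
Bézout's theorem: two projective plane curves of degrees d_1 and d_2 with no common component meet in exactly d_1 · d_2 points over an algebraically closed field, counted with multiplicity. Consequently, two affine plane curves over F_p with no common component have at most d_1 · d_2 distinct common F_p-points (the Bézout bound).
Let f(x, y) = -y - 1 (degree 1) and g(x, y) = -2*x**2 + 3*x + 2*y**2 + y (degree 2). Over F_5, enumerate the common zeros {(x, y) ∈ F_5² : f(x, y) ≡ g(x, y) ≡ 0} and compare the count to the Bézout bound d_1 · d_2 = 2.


Common zeros: ∅; count = 0; Bézout bound = 2.

deg(f) = 1, deg(g) = 2, so Bézout bound = 2.
Scan x ∈ F_5. For each x, list the y ∈ F_5 with f(x, y) ≡ 0 and those with g(x, y) ≡ 0 (mod 5); the common zeros in that column are the intersection.
  x = 0: f ≡ 0 at y ∈ {4}; g ≡ 0 at y ∈ {0, 2}; common: ∅.
  x = 1: f ≡ 0 at y ∈ {4}; g ≡ 0 at y ∈ ∅; common: ∅.
  x = 2: f ≡ 0 at y ∈ {4}; g ≡ 0 at y ∈ ∅; common: ∅.
  x = 3: f ≡ 0 at y ∈ {4}; g ≡ 0 at y ∈ ∅; common: ∅.
  x = 4: f ≡ 0 at y ∈ {4}; g ≡ 0 at y ∈ {0, 2}; common: ∅.
Collecting: common zeros = ∅, so the count is 0.
Comparison with the Bézout bound: 0 ≤ 2 = deg(f)·deg(g), as expected for curves with no common component (the affine F_5-count falls short of the bound because intersections may lie at infinity, over extension fields, or carry multiplicity).


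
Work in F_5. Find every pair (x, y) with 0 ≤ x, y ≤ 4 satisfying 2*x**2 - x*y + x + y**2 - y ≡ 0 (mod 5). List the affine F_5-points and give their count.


Affine F_5-points: {(0, 0), (0, 1), (2, 0), (2, 3), (4, 2), (4, 3)}; count = 6.

For each of the 25 pairs (x, y) ∈ F_5², evaluate f(x, y) mod 5. Record the zeros.
  x = 0: [0↦0, 1↦0, 2↦2, 3↦1, 4↦2]  zeros at y ∈ {0, 1}
  x = 1: [0↦3, 1↦2, 2↦3, 3↦1, 4↦1]  zeros at y ∈ ∅
  x = 2: [0↦0, 1↦3, 2↦3, 3↦0, 4↦4]  zeros at y ∈ {0, 3}
  x = 3: [0↦1, 1↦3, 2↦2, 3↦3, 4↦1]  zeros at y ∈ ∅
  x = 4: [0↦1, 1↦2, 2↦0, 3↦0, 4↦2]  zeros at y ∈ {2, 3}
Collecting zeros: affine points = {(0, 0), (0, 1), (2, 0), (2, 3), (4, 2), (4, 3)}.
Total count |C(F_5)_aff| = 6.


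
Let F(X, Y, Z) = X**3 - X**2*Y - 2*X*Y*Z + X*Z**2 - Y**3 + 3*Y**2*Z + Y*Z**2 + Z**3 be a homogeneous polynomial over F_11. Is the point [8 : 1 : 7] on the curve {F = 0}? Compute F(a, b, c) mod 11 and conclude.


F(8,1,7) ≡ 7 (mod 11); P is NOT on the curve.

Evaluate F(8, 1, 7) term-by-term (mod 11).
  X**3 ↦ 1·512·1·1 = 512
  -X**2*Y ↦ -1·64·1·1 = -64
  -2*X*Y*Z ↦ -2·8·1·7 = -112
  X*Z**2 ↦ 1·8·1·49 = 392
  -Y**3 ↦ -1·1·1·1 = -1
  3*Y**2*Z ↦ 3·1·1·7 = 21
  Y*Z**2 ↦ 1·1·1·49 = 49
  Z**3 ↦ 1·1·1·343 = 343
Sum: F(8, 1, 7) = (512) + (-64) + (-112) + (392) + (-1) + (21) + (49) + (343) = 1140.
Reducing mod 11: 1140 ≡ 7 (mod 11).
Since F(a, b, c) ≡ 7 ≠ 0 (mod 11), P does NOT lie on the curve.


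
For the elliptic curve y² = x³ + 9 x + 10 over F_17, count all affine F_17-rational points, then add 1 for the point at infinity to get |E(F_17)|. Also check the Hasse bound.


Affine points = {(2, 6), (2, 11), (3, 8), (3, 9), (4, 5), (4, 12), (6, 5), (6, 12), (7, 5), (7, 12), (8, 4), (8, 13), (9, 2), (9, 15), (15, 1), (15, 16), (16, 0)}; affine count = 17; |E(F_17)| = 18.

Discriminant check: Δ ∝ 4a³ + 27b² = 4·9³ + 27·10² = 4·729 + 27·100 ≡ 6 (mod 17). Nonzero ⇒ E is nonsingular.
For each x ∈ F_17, compute rhs = x³ + 9·x + 10 mod 17, then count y ∈ F_17 with y² ≡ rhs.
  x = 0: rhs = 10, matching y values: none (0 points).
  x = 1: rhs = 3, matching y values: none (0 points).
  x = 2: rhs = 2, matching y values: 6, 11 (2 points).
  x = 3: rhs = 13, matching y values: 8, 9 (2 points).
  x = 4: rhs = 8, matching y values: 5, 12 (2 points).
  x = 5: rhs = 10, matching y values: none (0 points).
  x = 6: rhs = 8, matching y values: 5, 12 (2 points).
  x = 7: rhs = 8, matching y values: 5, 12 (2 points).
  x = 8: rhs = 16, matching y values: 4, 13 (2 points).
  x = 9: rhs = 4, matching y values: 2, 15 (2 points).
  x = 10: rhs = 12, matching y values: none (0 points).
  x = 11: rhs = 12, matching y values: none (0 points).
  x = 12: rhs = 10, matching y values: none (0 points).
  x = 13: rhs = 12, matching y values: none (0 points).
  x = 14: rhs = 7, matching y values: none (0 points).
  x = 15: rhs = 1, matching y values: 1, 16 (2 points).
  x = 16: rhs = 0, matching y values: 0 (1 points).
Total affine count: 17.
Full point count |E(F_17)| = 17 + 1 = 18.
Hasse bound: |18 − (17+1)| = |0| = 0 ≤ 2√17 ≈ 8.2462 ✓.


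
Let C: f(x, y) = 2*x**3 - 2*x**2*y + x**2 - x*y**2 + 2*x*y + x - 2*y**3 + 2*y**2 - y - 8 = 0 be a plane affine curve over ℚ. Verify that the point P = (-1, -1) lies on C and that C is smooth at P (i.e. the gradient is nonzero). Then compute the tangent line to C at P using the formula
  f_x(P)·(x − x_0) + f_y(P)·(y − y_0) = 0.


Tangent line at P: -2*x - 17*y - 19 = 0.

Step 1: f(-1, -1) = 0, so P lies on C.
Step 2: partial derivatives
  f_x(x, y) = 6*x**2 - 4*x*y + 2*x - y**2 + 2*y + 1, f_y(x, y) = -2*x**2 - 2*x*y + 2*x - 6*y**2 + 4*y - 1.
  f_x(P) = -2, f_y(P) = -17 (gradient nonzero, so P is smooth).
Step 3: tangent line at P: -2·(x − -1) + -17·(y − -1) = 0.
Expanding: -2*x - 17*y - 19 = 0.


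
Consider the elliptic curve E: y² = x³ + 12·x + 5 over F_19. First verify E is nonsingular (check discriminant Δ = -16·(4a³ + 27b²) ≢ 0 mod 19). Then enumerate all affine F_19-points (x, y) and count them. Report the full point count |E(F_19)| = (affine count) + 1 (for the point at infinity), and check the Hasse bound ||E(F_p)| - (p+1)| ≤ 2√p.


Affine points = {(0, 9), (0, 10), (3, 7), (3, 12), (5, 0), (8, 9), (8, 10), (9, 5), (9, 14), (10, 2), (10, 17), (11, 9), (11, 10), (15, 8), (15, 11), (17, 7), (17, 12), (18, 7), (18, 12)}; affine count = 19; |E(F_19)| = 20.

Discriminant check: Δ ∝ 4a³ + 27b² = 4·12³ + 27·5² = 4·1728 + 27·25 ≡ 6 (mod 19). Nonzero ⇒ E is nonsingular.
For each x ∈ F_19, compute rhs = x³ + 12·x + 5 mod 19, then count y ∈ F_19 with y² ≡ rhs.
  x = 0: rhs = 5, matching y values: 9, 10 (2 points).
  x = 1: rhs = 18, matching y values: none (0 points).
  x = 2: rhs = 18, matching y values: none (0 points).
  x = 3: rhs = 11, matching y values: 7, 12 (2 points).
  x = 4: rhs = 3, matching y values: none (0 points).
  x = 5: rhs = 0, matching y values: 0 (1 points).
  x = 6: rhs = 8, matching y values: none (0 points).
  x = 7: rhs = 14, matching y values: none (0 points).
  x = 8: rhs = 5, matching y values: 9, 10 (2 points).
  x = 9: rhs = 6, matching y values: 5, 14 (2 points).
  x = 10: rhs = 4, matching y values: 2, 17 (2 points).
  x = 11: rhs = 5, matching y values: 9, 10 (2 points).
  x = 12: rhs = 15, matching y values: none (0 points).
  x = 13: rhs = 2, matching y values: none (0 points).
  x = 14: rhs = 10, matching y values: none (0 points).
  x = 15: rhs = 7, matching y values: 8, 11 (2 points).
  x = 16: rhs = 18, matching y values: none (0 points).
  x = 17: rhs = 11, matching y values: 7, 12 (2 points).
  x = 18: rhs = 11, matching y values: 7, 12 (2 points).
Total affine count: 19.
Full point count |E(F_19)| = 19 + 1 = 20.
Hasse bound: |20 − (19+1)| = |0| = 0 ≤ 2√19 ≈ 8.7178 ✓.


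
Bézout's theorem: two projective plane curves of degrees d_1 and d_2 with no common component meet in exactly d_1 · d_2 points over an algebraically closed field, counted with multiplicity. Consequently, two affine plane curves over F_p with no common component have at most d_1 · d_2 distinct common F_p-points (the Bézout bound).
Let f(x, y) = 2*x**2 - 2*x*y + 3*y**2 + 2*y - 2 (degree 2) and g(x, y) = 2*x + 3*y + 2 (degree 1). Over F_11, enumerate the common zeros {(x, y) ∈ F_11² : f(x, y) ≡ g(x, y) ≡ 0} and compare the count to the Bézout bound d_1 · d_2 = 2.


Common zeros: {(2, 9), (10, 0)}; count = 2; Bézout bound = 2.

deg(f) = 2, deg(g) = 1, so Bézout bound = 2.
Scan x ∈ F_11. For each x, list the y ∈ F_11 with f(x, y) ≡ 0 and those with g(x, y) ≡ 0 (mod 11); the common zeros in that column are the intersection.
  x = 0: f ≡ 0 at y ∈ ∅; g ≡ 0 at y ∈ {3}; common: ∅.
  x = 1: f ≡ 0 at y ∈ {0}; g ≡ 0 at y ∈ {6}; common: ∅.
  x = 2: f ≡ 0 at y ∈ {9, 10}; g ≡ 0 at y ∈ {9}; common: {9}.
  x = 3: f ≡ 0 at y ∈ {8}; g ≡ 0 at y ∈ {1}; common: ∅.
  x = 4: f ≡ 0 at y ∈ ∅; g ≡ 0 at y ∈ {4}; common: ∅.
  x = 5: f ≡ 0 at y ∈ {2, 8}; g ≡ 0 at y ∈ {7}; common: ∅.
  x = 6: f ≡ 0 at y ∈ ∅; g ≡ 0 at y ∈ {10}; common: ∅.
  x = 7: f ≡ 0 at y ∈ {6, 9}; g ≡ 0 at y ∈ {2}; common: ∅.
  x = 8: f ≡ 0 at y ∈ {2, 10}; g ≡ 0 at y ∈ {5}; common: ∅.
  x = 9: f ≡ 0 at y ∈ ∅; g ≡ 0 at y ∈ {8}; common: ∅.
  x = 10: f ≡ 0 at y ∈ {0, 6}; g ≡ 0 at y ∈ {0}; common: {0}.
Collecting: common zeros = {(2, 9), (10, 0)}, so the count is 2.
Comparison with the Bézout bound: 2 ≤ 2 = deg(f)·deg(g), as expected for curves with no common component (the bound is attained).


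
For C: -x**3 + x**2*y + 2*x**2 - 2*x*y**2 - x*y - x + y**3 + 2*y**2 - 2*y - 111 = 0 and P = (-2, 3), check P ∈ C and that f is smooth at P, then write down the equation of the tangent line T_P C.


Tangent line at P: -54*x + 67*y - 309 = 0.

Step 1: f(-2, 3) = 0, so P lies on C.
Step 2: partial derivatives
  f_x(x, y) = -3*x**2 + 2*x*y + 4*x - 2*y**2 - y - 1, f_y(x, y) = x**2 - 4*x*y - x + 3*y**2 + 4*y - 2.
  f_x(P) = -54, f_y(P) = 67 (gradient nonzero, so P is smooth).
Step 3: tangent line at P: -54·(x − -2) + 67·(y − 3) = 0.
Expanding: -54*x + 67*y - 309 = 0.


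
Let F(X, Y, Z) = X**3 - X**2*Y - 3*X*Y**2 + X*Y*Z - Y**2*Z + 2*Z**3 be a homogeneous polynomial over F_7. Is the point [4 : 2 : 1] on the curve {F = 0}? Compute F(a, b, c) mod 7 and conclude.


F(4,2,1) ≡ 4 (mod 7); P is NOT on the curve.

Evaluate F(4, 2, 1) term-by-term (mod 7).
  X**3 ↦ 1·64·1·1 = 64
  -X**2*Y ↦ -1·16·2·1 = -32
  -3*X*Y**2 ↦ -3·4·4·1 = -48
  X*Y*Z ↦ 1·4·2·1 = 8
  -Y**2*Z ↦ -1·1·4·1 = -4
  2*Z**3 ↦ 2·1·1·1 = 2
Sum: F(4, 2, 1) = (64) + (-32) + (-48) + (8) + (-4) + (2) = -10.
Reducing mod 7: -10 ≡ 4 (mod 7).
Since F(a, b, c) ≡ 4 ≠ 0 (mod 7), P does NOT lie on the curve.


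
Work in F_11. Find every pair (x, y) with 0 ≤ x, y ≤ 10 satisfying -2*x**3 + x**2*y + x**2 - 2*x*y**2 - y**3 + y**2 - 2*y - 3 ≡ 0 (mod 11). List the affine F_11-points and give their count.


Affine F_11-points: {(0, 2), (1, 4), (3, 3), (9, 2), (10, 0), (10, 5), (10, 9)}; count = 7.

For each of the 121 pairs (x, y) ∈ F_11², evaluate f(x, y) mod 11. Record the zeros.
  x = 0: [0↦8, 1↦6, 2↦0, 3↦6, 4↦7, 5↦8, 6↦3, 7↦8, 8↦6, 9↦2, 10↦1]  zeros at y ∈ {2}
  x = 1: [0↦7, 1↦4, 2↦4, 3↦1, 4↦0, 5↦6, 6↦2, 7↦4, 8↦6, 9↦2, 10↦8]  zeros at y ∈ {4}
  x = 2: [0↦7, 1↦5, 2↦2, 3↦3, 4↦2, 5↦4, 6↦3, 7↦4, 8↦1, 9↦10, 10↦3]  zeros at y ∈ ∅
  x = 3: [0↦7, 1↦8, 2↦4, 3↦0, 4↦1, 5↦1, 6↦5, 7↦7, 8↦1, 9↦3, 10↦7]  zeros at y ∈ {3}
  x = 4: [0↦6, 1↦1, 2↦9, 3↦2, 4↦7, 5↦7, 6↦7, 7↦1, 8↦5, 9↦2, 10↦8]  zeros at y ∈ ∅
  x = 5: [0↦3, 1↦5, 2↦5, 3↦8, 4↦8, 5↦10, 6↦8, 7↦7, 8↦1, 9↦6, 10↦5]  zeros at y ∈ ∅
  x = 6: [0↦8, 1↦8, 2↦2, 3↦6, 4↦3, 5↦9, 6↦7, 7↦2, 8↦10, 9↦3, 10↦8]  zeros at y ∈ ∅
  x = 7: [0↦9, 1↦9, 2↦10, 3↦6, 4↦2, 5↦3, 6↦3, 7↦7, 8↦9, 9↦3, 10↦5]  zeros at y ∈ ∅
  x = 8: [0↦5, 1↦7, 2↦6, 3↦7, 4↦4, 5↦2, 6↦6, 7↦10, 8↦8, 9↦5, 10↦6]  zeros at y ∈ ∅
  x = 9: [0↦6, 1↦1, 2↦0, 3↦8, 4↦8, 5↦5, 6↦4, 7↦10, 8↦6, 9↦8, 10↦10]  zeros at y ∈ {2}
  x = 10: [0↦0, 1↦1, 2↦2, 3↦8, 4↦2, 5↦0, 6↦7, 7↦6, 8↦2, 9↦0, 10↦5]  zeros at y ∈ {0, 5, 9}
Collecting zeros: affine points = {(0, 2), (1, 4), (3, 3), (9, 2), (10, 0), (10, 5), (10, 9)}.
Total count |C(F_11)_aff| = 7.


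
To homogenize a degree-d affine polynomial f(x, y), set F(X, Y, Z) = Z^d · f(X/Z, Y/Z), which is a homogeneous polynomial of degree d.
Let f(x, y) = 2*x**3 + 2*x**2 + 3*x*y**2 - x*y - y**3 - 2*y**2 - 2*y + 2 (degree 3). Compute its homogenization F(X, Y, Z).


F(X, Y, Z) = 2*X**3 + 2*X**2*Z + 3*X*Y**2 - X*Y*Z - Y**3 - 2*Y**2*Z - 2*Y*Z**2 + 2*Z**3

deg(f) = 3.
Substitute x = X/Z, y = Y/Z into f, then multiply by Z^3.
  monomial 2·x^3·y^0 ↦ 2·X^3·Y^0·Z^0.
  monomial 2·x^2·y^0 ↦ 2·X^2·Y^0·Z^1.
  monomial 3·x^1·y^2 ↦ 3·X^1·Y^2·Z^0.
  monomial -1·x^1·y^1 ↦ -1·X^1·Y^1·Z^1.
  monomial -1·x^0·y^3 ↦ -1·X^0·Y^3·Z^0.
  monomial -2·x^0·y^2 ↦ -2·X^0·Y^2·Z^1.
  monomial -2·x^0·y^1 ↦ -2·X^0·Y^1·Z^2.
  monomial 2·x^0·y^0 ↦ 2·X^0·Y^0·Z^3.
Collecting: F(X, Y, Z) = 2*X**3 + 2*X**2*Z + 3*X*Y**2 - X*Y*Z - Y**3 - 2*Y**2*Z - 2*Y*Z**2 + 2*Z**3.


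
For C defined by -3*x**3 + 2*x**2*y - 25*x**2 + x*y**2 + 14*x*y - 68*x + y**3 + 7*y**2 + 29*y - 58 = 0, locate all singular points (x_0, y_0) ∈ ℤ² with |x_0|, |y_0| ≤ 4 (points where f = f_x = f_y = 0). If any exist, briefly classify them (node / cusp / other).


Singular points: {(-3, -1)}; classification: cusp.

Compute partial derivatives:
  f_x = -9*x**2 + 4*x*y - 50*x + y**2 + 14*y - 68.
  f_y = 2*x**2 + 2*x*y + 14*x + 3*y**2 + 14*y + 29.
Scan x_0 ∈ {−4, ..., 4}. For each x_0, f_y(x_0, y) is a polynomial in y; find its integer roots y ∈ {−4, ..., 4}, then test f_x and f at those candidates.
  x = -4: f_y(-4, y) = 3*y**2 + 6*y + 5; no integer root y with |y| ≤ 4.
  x = -3: f_y(-3, y) = 3*y**2 + 8*y + 5; vanishes at y ∈ {-1}. (-3, -1): f_x = 0, f = 0 — SINGULAR.
  x = -2: f_y(-2, y) = 3*y**2 + 10*y + 9; no integer root y with |y| ≤ 4.
  x = -1: f_y(-1, y) = 3*y**2 + 12*y + 17; no integer root y with |y| ≤ 4.
  x = 0: f_y(0, y) = 3*y**2 + 14*y + 29; no integer root y with |y| ≤ 4.
  x = 1: f_y(1, y) = 3*y**2 + 16*y + 45; no integer root y with |y| ≤ 4.
  x = 2: f_y(2, y) = 3*y**2 + 18*y + 65; no integer root y with |y| ≤ 4.
  x = 3: f_y(3, y) = 3*y**2 + 20*y + 89; no integer root y with |y| ≤ 4.
  x = 4: f_y(4, y) = 3*y**2 + 22*y + 117; no integer root y with |y| ≤ 4.
Only singular point on the grid: (-3, -1).
Classify: substitute x = -3 + u, y = -1 + v and expand: f = -3*u**3 + 2*u**2*v + u*v**2 + v**3 + v**2.
No constant or linear terms (consistent with a singular point). Quadratic part: v**2. Cubic part: -3*u**3 + 2*u**2*v + u*v**2 + v**3.
The quadratic part v**2 is a perfect square, so there is a single (double) tangent line v = 0, i.e. y = -1. Restricting the cubic part to that line (v = 0) leaves -3*u**3 ≠ 0, so f is not divisible by v and the branch is v² ≈ 3*u**3 to lowest order — this is a cusp.
Classification: cusp.


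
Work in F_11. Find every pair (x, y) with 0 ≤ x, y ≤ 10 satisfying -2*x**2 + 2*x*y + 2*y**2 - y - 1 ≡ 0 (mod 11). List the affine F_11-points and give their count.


Affine F_11-points: {(0, 1), (0, 5), (1, 1), (1, 4), (2, 7), (2, 8), (3, 4), (3, 10), (4, 0), (4, 2), (5, 5), (5, 7), (6, 3), (6, 8), (7, 0), (7, 10), (8, 3), (8, 6), (9, 2), (9, 6), (10, 9)}; count = 21.

For each of the 121 pairs (x, y) ∈ F_11², evaluate f(x, y) mod 11. Record the zeros.
  x = 0: [0↦10, 1↦0, 2↦5, 3↦3, 4↦5, 5↦0, 6↦10, 7↦2, 8↦9, 9↦9, 10↦2]  zeros at y ∈ {1, 5}
  x = 1: [0↦8, 1↦0, 2↦7, 3↦7, 4↦0, 5↦8, 6↦9, 7↦3, 8↦1, 9↦3, 10↦9]  zeros at y ∈ {1, 4}
  x = 2: [0↦2, 1↦7, 2↦5, 3↦7, 4↦2, 5↦1, 6↦4, 7↦0, 8↦0, 9↦4, 10↦1]  zeros at y ∈ {7, 8}
  x = 3: [0↦3, 1↦10, 2↦10, 3↦3, 4↦0, 5↦1, 6↦6, 7↦4, 8↦6, 9↦1, 10↦0]  zeros at y ∈ {4, 10}
  x = 4: [0↦0, 1↦9, 2↦0, 3↦6, 4↦5, 5↦8, 6↦4, 7↦4, 8↦8, 9↦5, 10↦6]  zeros at y ∈ {0, 2}
  x = 5: [0↦4, 1↦4, 2↦8, 3↦5, 4↦6, 5↦0, 6↦9, 7↦0, 8↦6, 9↦5, 10↦8]  zeros at y ∈ {5, 7}
  x = 6: [0↦4, 1↦6, 2↦1, 3↦0, 4↦3, 5↦10, 6↦10, 7↦3, 8↦0, 9↦1, 10↦6]  zeros at y ∈ {3, 8}
  x = 7: [0↦0, 1↦4, 2↦1, 3↦2, 4↦7, 5↦5, 6↦7, 7↦2, 8↦1, 9↦4, 10↦0]  zeros at y ∈ {0, 10}
  x = 8: [0↦3, 1↦9, 2↦8, 3↦0, 4↦7, 5↦7, 6↦0, 7↦8, 8↦9, 9↦3, 10↦1]  zeros at y ∈ {3, 6}
  x = 9: [0↦2, 1↦10, 2↦0, 3↦5, 4↦3, 5↦5, 6↦0, 7↦10, 8↦2, 9↦9, 10↦9]  zeros at y ∈ {2, 6}
  x = 10: [0↦8, 1↦7, 2↦10, 3↦6, 4↦6, 5↦10, 6↦7, 7↦8, 8↦2, 9↦0, 10↦2]  zeros at y ∈ {9}
Collecting zeros: affine points = {(0, 1), (0, 5), (1, 1), (1, 4), (2, 7), (2, 8), (3, 4), (3, 10), (4, 0), (4, 2), (5, 5), (5, 7), (6, 3), (6, 8), (7, 0), (7, 10), (8, 3), (8, 6), (9, 2), (9, 6), (10, 9)}.
Total count |C(F_11)_aff| = 21.


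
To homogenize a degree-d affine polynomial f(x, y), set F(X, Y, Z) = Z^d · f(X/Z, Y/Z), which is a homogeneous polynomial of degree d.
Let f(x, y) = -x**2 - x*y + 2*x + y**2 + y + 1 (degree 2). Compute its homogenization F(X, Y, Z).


F(X, Y, Z) = -X**2 - X*Y + 2*X*Z + Y**2 + Y*Z + Z**2

deg(f) = 2.
Substitute x = X/Z, y = Y/Z into f, then multiply by Z^2.
  monomial -1·x^2·y^0 ↦ -1·X^2·Y^0·Z^0.
  monomial -1·x^1·y^1 ↦ -1·X^1·Y^1·Z^0.
  monomial 2·x^1·y^0 ↦ 2·X^1·Y^0·Z^1.
  monomial 1·x^0·y^2 ↦ 1·X^0·Y^2·Z^0.
  monomial 1·x^0·y^1 ↦ 1·X^0·Y^1·Z^1.
  monomial 1·x^0·y^0 ↦ 1·X^0·Y^0·Z^2.
Collecting: F(X, Y, Z) = -X**2 - X*Y + 2*X*Z + Y**2 + Y*Z + Z**2.


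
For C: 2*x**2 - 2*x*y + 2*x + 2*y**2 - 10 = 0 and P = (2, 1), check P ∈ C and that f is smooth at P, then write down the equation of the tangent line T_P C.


Tangent line at P: 8*x - 16 = 0.

Step 1: f(2, 1) = 0, so P lies on C.
Step 2: partial derivatives
  f_x(x, y) = 4*x - 2*y + 2, f_y(x, y) = -2*x + 4*y.
  f_x(P) = 8, f_y(P) = 0 (gradient nonzero, so P is smooth).
Step 3: tangent line at P: 8·(x − 2) + 0·(y − 1) = 0.
Expanding: 8*x - 16 = 0.


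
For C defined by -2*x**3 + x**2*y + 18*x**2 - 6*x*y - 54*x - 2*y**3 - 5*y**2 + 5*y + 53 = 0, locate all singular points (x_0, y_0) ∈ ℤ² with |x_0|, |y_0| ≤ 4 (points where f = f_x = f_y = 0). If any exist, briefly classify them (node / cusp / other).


Singular points: {(3, -1)}; classification: node.

Compute partial derivatives:
  f_x = -6*x**2 + 2*x*y + 36*x - 6*y - 54.
  f_y = x**2 - 6*x - 6*y**2 - 10*y + 5.
Scan x_0 ∈ {−4, ..., 4}. For each x_0, f_y(x_0, y) is a polynomial in y; find its integer roots y ∈ {−4, ..., 4}, then test f_x and f at those candidates.
  x = -4: f_y(-4, y) = -6*y**2 - 10*y + 45; no integer root y with |y| ≤ 4.
  x = -3: f_y(-3, y) = -6*y**2 - 10*y + 32; no integer root y with |y| ≤ 4.
  x = -2: f_y(-2, y) = -6*y**2 - 10*y + 21; no integer root y with |y| ≤ 4.
  x = -1: f_y(-1, y) = -6*y**2 - 10*y + 12; no integer root y with |y| ≤ 4.
  x = 0: f_y(0, y) = -6*y**2 - 10*y + 5; no integer root y with |y| ≤ 4.
  x = 1: f_y(1, y) = -6*y**2 - 10*y; vanishes at y ∈ {0}. (1, 0): f_x = -24 ≠ 0.
  x = 2: f_y(2, y) = -6*y**2 - 10*y - 3; no integer root y with |y| ≤ 4.
  x = 3: f_y(3, y) = -6*y**2 - 10*y - 4; vanishes at y ∈ {-1}. (3, -1): f_x = 0, f = 0 — SINGULAR.
  x = 4: f_y(4, y) = -6*y**2 - 10*y - 3; no integer root y with |y| ≤ 4.
Only singular point on the grid: (3, -1).
Classify: substitute x = 3 + u, y = -1 + v and expand: f = -2*u**3 + u**2*v - u**2 - 2*v**3 + v**2.
No constant or linear terms (consistent with a singular point). Quadratic part: -u**2 + v**2. Cubic part: -2*u**3 + u**2*v - 2*v**3.
The quadratic part v**2 - u**2 = (v − u)(v + u) splits into two distinct linear factors, so there are two distinct tangent lines y − -1 = ±(x − 3) — this is a node (ordinary double point).
Classification: node.


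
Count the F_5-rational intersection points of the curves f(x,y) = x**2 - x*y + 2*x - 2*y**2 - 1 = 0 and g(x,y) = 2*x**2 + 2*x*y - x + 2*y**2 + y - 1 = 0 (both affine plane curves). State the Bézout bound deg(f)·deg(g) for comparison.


Common zeros: {(4, 4)}; count = 1; Bézout bound = 4.

deg(f) = 2, deg(g) = 2, so Bézout bound = 4.
Scan x ∈ F_5. For each x, list the y ∈ F_5 with f(x, y) ≡ 0 and those with g(x, y) ≡ 0 (mod 5); the common zeros in that column are the intersection.
  x = 0: f ≡ 0 at y ∈ ∅; g ≡ 0 at y ∈ {3, 4}; common: ∅.
  x = 1: f ≡ 0 at y ∈ ∅; g ≡ 0 at y ∈ {0, 1}; common: ∅.
  x = 2: f ≡ 0 at y ∈ {2}; g ≡ 0 at y ∈ {0}; common: ∅.
  x = 3: f ≡ 0 at y ∈ {2, 4}; g ≡ 0 at y ∈ ∅; common: ∅.
  x = 4: f ≡ 0 at y ∈ {4}; g ≡ 0 at y ∈ {4}; common: {4}.
Collecting: common zeros = {(4, 4)}, so the count is 1.
Comparison with the Bézout bound: 1 ≤ 4 = deg(f)·deg(g), as expected for curves with no common component (the affine F_5-count falls short of the bound because intersections may lie at infinity, over extension fields, or carry multiplicity).


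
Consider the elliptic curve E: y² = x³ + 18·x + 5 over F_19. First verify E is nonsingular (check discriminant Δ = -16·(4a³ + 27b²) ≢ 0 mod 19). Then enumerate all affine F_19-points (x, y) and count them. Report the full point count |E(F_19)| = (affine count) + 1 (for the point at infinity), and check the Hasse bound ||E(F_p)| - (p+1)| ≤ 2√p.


Affine points = {(0, 9), (0, 10), (1, 9), (1, 10), (2, 7), (2, 12), (5, 7), (5, 12), (6, 5), (6, 14), (10, 8), (10, 11), (12, 7), (12, 12), (13, 2), (13, 17), (16, 0), (18, 9), (18, 10)}; affine count = 19; |E(F_19)| = 20.

Discriminant check: Δ ∝ 4a³ + 27b² = 4·18³ + 27·5² = 4·5832 + 27·25 ≡ 6 (mod 19). Nonzero ⇒ E is nonsingular.
For each x ∈ F_19, compute rhs = x³ + 18·x + 5 mod 19, then count y ∈ F_19 with y² ≡ rhs.
  x = 0: rhs = 5, matching y values: 9, 10 (2 points).
  x = 1: rhs = 5, matching y values: 9, 10 (2 points).
  x = 2: rhs = 11, matching y values: 7, 12 (2 points).
  x = 3: rhs = 10, matching y values: none (0 points).
  x = 4: rhs = 8, matching y values: none (0 points).
  x = 5: rhs = 11, matching y values: 7, 12 (2 points).
  x = 6: rhs = 6, matching y values: 5, 14 (2 points).
  x = 7: rhs = 18, matching y values: none (0 points).
  x = 8: rhs = 15, matching y values: none (0 points).
  x = 9: rhs = 3, matching y values: none (0 points).
  x = 10: rhs = 7, matching y values: 8, 11 (2 points).
  x = 11: rhs = 14, matching y values: none (0 points).
  x = 12: rhs = 11, matching y values: 7, 12 (2 points).
  x = 13: rhs = 4, matching y values: 2, 17 (2 points).
  x = 14: rhs = 18, matching y values: none (0 points).
  x = 15: rhs = 2, matching y values: none (0 points).
  x = 16: rhs = 0, matching y values: 0 (1 points).
  x = 17: rhs = 18, matching y values: none (0 points).
  x = 18: rhs = 5, matching y values: 9, 10 (2 points).
Total affine count: 19.
Full point count |E(F_19)| = 19 + 1 = 20.
Hasse bound: |20 − (19+1)| = |0| = 0 ≤ 2√19 ≈ 8.7178 ✓.


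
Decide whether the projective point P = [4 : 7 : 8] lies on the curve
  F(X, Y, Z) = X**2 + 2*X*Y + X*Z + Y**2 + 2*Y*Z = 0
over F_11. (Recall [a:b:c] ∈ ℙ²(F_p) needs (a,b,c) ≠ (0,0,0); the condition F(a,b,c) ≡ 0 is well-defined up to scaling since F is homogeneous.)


F(4,7,8) ≡ 1 (mod 11); P is NOT on the curve.

Evaluate F(4, 7, 8) term-by-term (mod 11).
  X**2 ↦ 1·16·1·1 = 16
  2*X*Y ↦ 2·4·7·1 = 56
  X*Z ↦ 1·4·1·8 = 32
  Y**2 ↦ 1·1·49·1 = 49
  2*Y*Z ↦ 2·1·7·8 = 112
Sum: F(4, 7, 8) = (16) + (56) + (32) + (49) + (112) = 265.
Reducing mod 11: 265 ≡ 1 (mod 11).
Since F(a, b, c) ≡ 1 ≠ 0 (mod 11), P does NOT lie on the curve.


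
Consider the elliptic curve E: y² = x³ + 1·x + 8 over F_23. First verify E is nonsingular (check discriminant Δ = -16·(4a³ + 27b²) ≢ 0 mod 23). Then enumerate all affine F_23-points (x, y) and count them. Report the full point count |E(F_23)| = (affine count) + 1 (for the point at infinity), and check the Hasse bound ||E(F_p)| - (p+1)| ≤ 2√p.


Affine points = {(0, 10), (0, 13), (2, 8), (2, 15), (5, 0), (6, 0), (7, 6), (7, 17), (10, 11), (10, 12), (11, 4), (11, 19), (12, 0), (14, 11), (14, 12), (16, 7), (16, 16), (17, 4), (17, 19), (18, 4), (18, 19), (19, 3), (19, 20), (20, 1), (20, 22), (22, 11), (22, 12)}; affine count = 27; |E(F_23)| = 28.

Discriminant check: Δ ∝ 4a³ + 27b² = 4·1³ + 27·8² = 4·1 + 27·64 ≡ 7 (mod 23). Nonzero ⇒ E is nonsingular.
For each x ∈ F_23, compute rhs = x³ + 1·x + 8 mod 23, then count y ∈ F_23 with y² ≡ rhs.
  x = 0: rhs = 8, matching y values: 10, 13 (2 points).
  x = 1: rhs = 10, matching y values: none (0 points).
  x = 2: rhs = 18, matching y values: 8, 15 (2 points).
  x = 3: rhs = 15, matching y values: none (0 points).
  x = 4: rhs = 7, matching y values: none (0 points).
  x = 5: rhs = 0, matching y values: 0 (1 points).
  x = 6: rhs = 0, matching y values: 0 (1 points).
  x = 7: rhs = 13, matching y values: 6, 17 (2 points).
  x = 8: rhs = 22, matching y values: none (0 points).
  x = 9: rhs = 10, matching y values: none (0 points).
  x = 10: rhs = 6, matching y values: 11, 12 (2 points).
  x = 11: rhs = 16, matching y values: 4, 19 (2 points).
  x = 12: rhs = 0, matching y values: 0 (1 points).
  x = 13: rhs = 10, matching y values: none (0 points).
  x = 14: rhs = 6, matching y values: 11, 12 (2 points).
  x = 15: rhs = 17, matching y values: none (0 points).
  x = 16: rhs = 3, matching y values: 7, 16 (2 points).
  x = 17: rhs = 16, matching y values: 4, 19 (2 points).
  x = 18: rhs = 16, matching y values: 4, 19 (2 points).
  x = 19: rhs = 9, matching y values: 3, 20 (2 points).
  x = 20: rhs = 1, matching y values: 1, 22 (2 points).
  x = 21: rhs = 21, matching y values: none (0 points).
  x = 22: rhs = 6, matching y values: 11, 12 (2 points).
Total affine count: 27.
Full point count |E(F_23)| = 27 + 1 = 28.
Hasse bound: |28 − (23+1)| = |4| = 4 ≤ 2√23 ≈ 9.5917 ✓.


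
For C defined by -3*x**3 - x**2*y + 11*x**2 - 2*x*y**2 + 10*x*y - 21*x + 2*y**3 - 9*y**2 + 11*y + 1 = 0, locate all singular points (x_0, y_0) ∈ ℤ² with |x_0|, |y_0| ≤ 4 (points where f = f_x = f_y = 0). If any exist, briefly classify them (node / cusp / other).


Singular points: {(1, 2)}; classification: cusp.

Compute partial derivatives:
  f_x = -9*x**2 - 2*x*y + 22*x - 2*y**2 + 10*y - 21.
  f_y = -x**2 - 4*x*y + 10*x + 6*y**2 - 18*y + 11.
Scan x_0 ∈ {−4, ..., 4}. For each x_0, f_y(x_0, y) is a polynomial in y; find its integer roots y ∈ {−4, ..., 4}, then test f_x and f at those candidates.
  x = -4: f_y(-4, y) = 6*y**2 - 2*y - 45; no integer root y with |y| ≤ 4.
  x = -3: f_y(-3, y) = 6*y**2 - 6*y - 28; no integer root y with |y| ≤ 4.
  x = -2: f_y(-2, y) = 6*y**2 - 10*y - 13; no integer root y with |y| ≤ 4.
  x = -1: f_y(-1, y) = 6*y**2 - 14*y; vanishes at y ∈ {0}. (-1, 0): f_x = -52 ≠ 0.
  x = 0: f_y(0, y) = 6*y**2 - 18*y + 11; no integer root y with |y| ≤ 4.
  x = 1: f_y(1, y) = 6*y**2 - 22*y + 20; vanishes at y ∈ {2}. (1, 2): f_x = 0, f = 0 — SINGULAR.
  x = 2: f_y(2, y) = 6*y**2 - 26*y + 27; no integer root y with |y| ≤ 4.
  x = 3: f_y(3, y) = 6*y**2 - 30*y + 32; no integer root y with |y| ≤ 4.
  x = 4: f_y(4, y) = 6*y**2 - 34*y + 35; no integer root y with |y| ≤ 4.
Only singular point on the grid: (1, 2).
Classify: substitute x = 1 + u, y = 2 + v and expand: f = -3*u**3 - u**2*v - 2*u*v**2 + 2*v**3 + v**2.
No constant or linear terms (consistent with a singular point). Quadratic part: v**2. Cubic part: -3*u**3 - u**2*v - 2*u*v**2 + 2*v**3.
The quadratic part v**2 is a perfect square, so there is a single (double) tangent line v = 0, i.e. y = 2. Restricting the cubic part to that line (v = 0) leaves -3*u**3 ≠ 0, so f is not divisible by v and the branch is v² ≈ 3*u**3 to lowest order — this is a cusp.
Classification: cusp.


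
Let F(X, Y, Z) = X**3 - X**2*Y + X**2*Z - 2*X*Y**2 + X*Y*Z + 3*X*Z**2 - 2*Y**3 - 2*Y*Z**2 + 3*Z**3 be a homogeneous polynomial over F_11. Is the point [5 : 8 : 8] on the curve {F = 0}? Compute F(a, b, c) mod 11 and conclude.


F(5,8,8) ≡ 0 (mod 11); P is on the curve.

Evaluate F(5, 8, 8) term-by-term (mod 11).
  X**3 ↦ 1·125·1·1 = 125
  -X**2*Y ↦ -1·25·8·1 = -200
  X**2*Z ↦ 1·25·1·8 = 200
  -2*X*Y**2 ↦ -2·5·64·1 = -640
  X*Y*Z ↦ 1·5·8·8 = 320
  3*X*Z**2 ↦ 3·5·1·64 = 960
  -2*Y**3 ↦ -2·1·512·1 = -1024
  -2*Y*Z**2 ↦ -2·1·8·64 = -1024
  3*Z**3 ↦ 3·1·1·512 = 1536
Sum: F(5, 8, 8) = (125) + (-200) + (200) + (-640) + (320) + (960) + (-1024) + (-1024) + (1536) = 253.
Reducing mod 11: 253 ≡ 0 (mod 11).
Since F(a, b, c) ≡ 0 (mod 11), P lies on the curve.


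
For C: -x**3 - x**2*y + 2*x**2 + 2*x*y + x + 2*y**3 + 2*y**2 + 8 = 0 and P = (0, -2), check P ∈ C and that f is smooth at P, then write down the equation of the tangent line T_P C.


Tangent line at P: -3*x + 16*y + 32 = 0.

Step 1: f(0, -2) = 0, so P lies on C.
Step 2: partial derivatives
  f_x(x, y) = -3*x**2 - 2*x*y + 4*x + 2*y + 1, f_y(x, y) = -x**2 + 2*x + 6*y**2 + 4*y.
  f_x(P) = -3, f_y(P) = 16 (gradient nonzero, so P is smooth).
Step 3: tangent line at P: -3·(x − 0) + 16·(y − -2) = 0.
Expanding: -3*x + 16*y + 32 = 0.


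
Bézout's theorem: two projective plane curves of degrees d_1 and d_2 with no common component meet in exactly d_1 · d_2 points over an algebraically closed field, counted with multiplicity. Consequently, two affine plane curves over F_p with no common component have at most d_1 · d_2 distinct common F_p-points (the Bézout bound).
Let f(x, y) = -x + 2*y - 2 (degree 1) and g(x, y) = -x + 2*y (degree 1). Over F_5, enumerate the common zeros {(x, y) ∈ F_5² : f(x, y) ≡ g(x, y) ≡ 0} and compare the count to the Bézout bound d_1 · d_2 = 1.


Common zeros: ∅; count = 0; Bézout bound = 1.

deg(f) = 1, deg(g) = 1, so Bézout bound = 1.
Scan x ∈ F_5. For each x, list the y ∈ F_5 with f(x, y) ≡ 0 and those with g(x, y) ≡ 0 (mod 5); the common zeros in that column are the intersection.
  x = 0: f ≡ 0 at y ∈ {1}; g ≡ 0 at y ∈ {0}; common: ∅.
  x = 1: f ≡ 0 at y ∈ {4}; g ≡ 0 at y ∈ {3}; common: ∅.
  x = 2: f ≡ 0 at y ∈ {2}; g ≡ 0 at y ∈ {1}; common: ∅.
  x = 3: f ≡ 0 at y ∈ {0}; g ≡ 0 at y ∈ {4}; common: ∅.
  x = 4: f ≡ 0 at y ∈ {3}; g ≡ 0 at y ∈ {2}; common: ∅.
Collecting: common zeros = ∅, so the count is 0.
Comparison with the Bézout bound: 0 ≤ 1 = deg(f)·deg(g), as expected for curves with no common component (the affine F_5-count falls short of the bound because intersections may lie at infinity, over extension fields, or carry multiplicity).


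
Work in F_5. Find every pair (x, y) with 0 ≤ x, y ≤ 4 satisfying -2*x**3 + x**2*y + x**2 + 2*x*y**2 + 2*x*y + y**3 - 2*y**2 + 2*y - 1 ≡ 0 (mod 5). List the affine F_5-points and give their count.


Affine F_5-points: {(0, 1), (1, 3), (2, 1), (3, 4), (4, 1)}; count = 5.

For each of the 25 pairs (x, y) ∈ F_5², evaluate f(x, y) mod 5. Record the zeros.
  x = 0: [0↦4, 1↦0, 2↦3, 3↦4, 4↦4]  zeros at y ∈ {1}
  x = 1: [0↦3, 1↦4, 2↦1, 3↦0, 4↦2]  zeros at y ∈ {3}
  x = 2: [0↦2, 1↦0, 2↦3, 3↦2, 4↦3]  zeros at y ∈ {1}
  x = 3: [0↦4, 1↦1, 2↦2, 3↦3, 4↦0]  zeros at y ∈ {4}
  x = 4: [0↦2, 1↦0, 2↦1, 3↦1, 4↦1]  zeros at y ∈ {1}
Collecting zeros: affine points = {(0, 1), (1, 3), (2, 1), (3, 4), (4, 1)}.
Total count |C(F_5)_aff| = 5.


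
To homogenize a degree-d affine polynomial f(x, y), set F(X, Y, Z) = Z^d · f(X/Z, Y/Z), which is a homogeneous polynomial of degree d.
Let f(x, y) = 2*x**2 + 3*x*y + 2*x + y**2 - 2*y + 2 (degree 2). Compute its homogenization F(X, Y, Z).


F(X, Y, Z) = 2*X**2 + 3*X*Y + 2*X*Z + Y**2 - 2*Y*Z + 2*Z**2

deg(f) = 2.
Substitute x = X/Z, y = Y/Z into f, then multiply by Z^2.
  monomial 2·x^2·y^0 ↦ 2·X^2·Y^0·Z^0.
  monomial 3·x^1·y^1 ↦ 3·X^1·Y^1·Z^0.
  monomial 2·x^1·y^0 ↦ 2·X^1·Y^0·Z^1.
  monomial 1·x^0·y^2 ↦ 1·X^0·Y^2·Z^0.
  monomial -2·x^0·y^1 ↦ -2·X^0·Y^1·Z^1.
  monomial 2·x^0·y^0 ↦ 2·X^0·Y^0·Z^2.
Collecting: F(X, Y, Z) = 2*X**2 + 3*X*Y + 2*X*Z + Y**2 - 2*Y*Z + 2*Z**2.


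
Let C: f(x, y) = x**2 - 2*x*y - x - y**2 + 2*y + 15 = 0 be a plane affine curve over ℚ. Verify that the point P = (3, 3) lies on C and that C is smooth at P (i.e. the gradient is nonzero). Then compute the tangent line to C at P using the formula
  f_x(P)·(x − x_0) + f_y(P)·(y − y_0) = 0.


Tangent line at P: -x - 10*y + 33 = 0.

Step 1: f(3, 3) = 0, so P lies on C.
Step 2: partial derivatives
  f_x(x, y) = 2*x - 2*y - 1, f_y(x, y) = -2*x - 2*y + 2.
  f_x(P) = -1, f_y(P) = -10 (gradient nonzero, so P is smooth).
Step 3: tangent line at P: -1·(x − 3) + -10·(y − 3) = 0.
Expanding: -x - 10*y + 33 = 0.


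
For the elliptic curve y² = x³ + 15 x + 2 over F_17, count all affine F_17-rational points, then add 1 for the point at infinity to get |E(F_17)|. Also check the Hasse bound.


Affine points = {(0, 6), (0, 11), (1, 1), (1, 16), (5, 7), (5, 10), (6, 6), (6, 11), (7, 5), (7, 12), (9, 4), (9, 13), (10, 8), (10, 9), (11, 6), (11, 11), (14, 7), (14, 10), (15, 7), (15, 10)}; affine count = 20; |E(F_17)| = 21.

Discriminant check: Δ ∝ 4a³ + 27b² = 4·15³ + 27·2² = 4·3375 + 27·4 ≡ 8 (mod 17). Nonzero ⇒ E is nonsingular.
For each x ∈ F_17, compute rhs = x³ + 15·x + 2 mod 17, then count y ∈ F_17 with y² ≡ rhs.
  x = 0: rhs = 2, matching y values: 6, 11 (2 points).
  x = 1: rhs = 1, matching y values: 1, 16 (2 points).
  x = 2: rhs = 6, matching y values: none (0 points).
  x = 3: rhs = 6, matching y values: none (0 points).
  x = 4: rhs = 7, matching y values: none (0 points).
  x = 5: rhs = 15, matching y values: 7, 10 (2 points).
  x = 6: rhs = 2, matching y values: 6, 11 (2 points).
  x = 7: rhs = 8, matching y values: 5, 12 (2 points).
  x = 8: rhs = 5, matching y values: none (0 points).
  x = 9: rhs = 16, matching y values: 4, 13 (2 points).
  x = 10: rhs = 13, matching y values: 8, 9 (2 points).
  x = 11: rhs = 2, matching y values: 6, 11 (2 points).
  x = 12: rhs = 6, matching y values: none (0 points).
  x = 13: rhs = 14, matching y values: none (0 points).
  x = 14: rhs = 15, matching y values: 7, 10 (2 points).
  x = 15: rhs = 15, matching y values: 7, 10 (2 points).
  x = 16: rhs = 3, matching y values: none (0 points).
Total affine count: 20.
Full point count |E(F_17)| = 20 + 1 = 21.
Hasse bound: |21 − (17+1)| = |3| = 3 ≤ 2√17 ≈ 8.2462 ✓.


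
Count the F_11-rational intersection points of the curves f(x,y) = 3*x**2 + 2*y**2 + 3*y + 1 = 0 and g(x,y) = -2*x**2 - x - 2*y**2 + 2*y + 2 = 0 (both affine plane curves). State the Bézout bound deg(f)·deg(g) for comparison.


Common zeros: {(9, 7)}; count = 1; Bézout bound = 4.

deg(f) = 2, deg(g) = 2, so Bézout bound = 4.
Scan x ∈ F_11. For each x, list the y ∈ F_11 with f(x, y) ≡ 0 and those with g(x, y) ≡ 0 (mod 11); the common zeros in that column are the intersection.
  x = 0: f ≡ 0 at y ∈ {5, 10}; g ≡ 0 at y ∈ {4, 8}; common: ∅.
  x = 1: f ≡ 0 at y ∈ ∅; g ≡ 0 at y ∈ ∅; common: ∅.
  x = 2: f ≡ 0 at y ∈ {7, 8}; g ≡ 0 at y ∈ ∅; common: ∅.
  x = 3: f ≡ 0 at y ∈ {1, 3}; g ≡ 0 at y ∈ ∅; common: ∅.
  x = 4: f ≡ 0 at y ∈ ∅; g ≡ 0 at y ∈ ∅; common: ∅.
  x = 5: f ≡ 0 at y ∈ ∅; g ≡ 0 at y ∈ {4, 8}; common: ∅.
  x = 6: f ≡ 0 at y ∈ ∅; g ≡ 0 at y ∈ {3, 9}; common: ∅.
  x = 7: f ≡ 0 at y ∈ ∅; g ≡ 0 at y ∈ {5, 7}; common: ∅.
  x = 8: f ≡ 0 at y ∈ {1, 3}; g ≡ 0 at y ∈ ∅; common: ∅.
  x = 9: f ≡ 0 at y ∈ {7, 8}; g ≡ 0 at y ∈ {5, 7}; common: {7}.
  x = 10: f ≡ 0 at y ∈ ∅; g ≡ 0 at y ∈ {3, 9}; common: ∅.
Collecting: common zeros = {(9, 7)}, so the count is 1.
Comparison with the Bézout bound: 1 ≤ 4 = deg(f)·deg(g), as expected for curves with no common component (the affine F_11-count falls short of the bound because intersections may lie at infinity, over extension fields, or carry multiplicity).


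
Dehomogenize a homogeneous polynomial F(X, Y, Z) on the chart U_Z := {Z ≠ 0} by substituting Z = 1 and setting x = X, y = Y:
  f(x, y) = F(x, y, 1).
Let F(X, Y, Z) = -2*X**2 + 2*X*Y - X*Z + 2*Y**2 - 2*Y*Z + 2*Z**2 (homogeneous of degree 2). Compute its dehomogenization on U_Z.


f(x, y) = -2*x**2 + 2*x*y - x + 2*y**2 - 2*y + 2

On U_Z we set Z = 1. Each monomial c·X^i·Y^j·Z^k in F becomes c·x^i·y^j·1^k = c·x^i·y^j.
Substituting Z = 1: F(X, Y, 1) = -2*x**2 + 2*x*y - x + 2*y**2 - 2*y + 2.
Note: deg(f) ≤ deg(F) = 2; strict inequality happens when F is divisible by Z (lost terms).


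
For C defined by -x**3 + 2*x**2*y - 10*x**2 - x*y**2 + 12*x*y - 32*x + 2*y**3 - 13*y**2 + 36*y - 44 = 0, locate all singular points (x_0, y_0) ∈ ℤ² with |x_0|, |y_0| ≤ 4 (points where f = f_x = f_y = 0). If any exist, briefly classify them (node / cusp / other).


Singular points: {(-2, 2)}; classification: cusp.

Compute partial derivatives:
  f_x = -3*x**2 + 4*x*y - 20*x - y**2 + 12*y - 32.
  f_y = 2*x**2 - 2*x*y + 12*x + 6*y**2 - 26*y + 36.
Scan x_0 ∈ {−4, ..., 4}. For each x_0, f_y(x_0, y) is a polynomial in y; find its integer roots y ∈ {−4, ..., 4}, then test f_x and f at those candidates.
  x = -4: f_y(-4, y) = 6*y**2 - 18*y + 20; no integer root y with |y| ≤ 4.
  x = -3: f_y(-3, y) = 6*y**2 - 20*y + 18; no integer root y with |y| ≤ 4.
  x = -2: f_y(-2, y) = 6*y**2 - 22*y + 20; vanishes at y ∈ {2}. (-2, 2): f_x = 0, f = 0 — SINGULAR.
  x = -1: f_y(-1, y) = 6*y**2 - 24*y + 26; no integer root y with |y| ≤ 4.
  x = 0: f_y(0, y) = 6*y**2 - 26*y + 36; no integer root y with |y| ≤ 4.
  x = 1: f_y(1, y) = 6*y**2 - 28*y + 50; no integer root y with |y| ≤ 4.
  x = 2: f_y(2, y) = 6*y**2 - 30*y + 68; no integer root y with |y| ≤ 4.
  x = 3: f_y(3, y) = 6*y**2 - 32*y + 90; no integer root y with |y| ≤ 4.
  x = 4: f_y(4, y) = 6*y**2 - 34*y + 116; no integer root y with |y| ≤ 4.
Only singular point on the grid: (-2, 2).
Classify: substitute x = -2 + u, y = 2 + v and expand: f = -u**3 + 2*u**2*v - u*v**2 + 2*v**3 + v**2.
No constant or linear terms (consistent with a singular point). Quadratic part: v**2. Cubic part: -u**3 + 2*u**2*v - u*v**2 + 2*v**3.
The quadratic part v**2 is a perfect square, so there is a single (double) tangent line v = 0, i.e. y = 2. Restricting the cubic part to that line (v = 0) leaves -u**3 ≠ 0, so f is not divisible by v and the branch is v² ≈ u**3 to lowest order — this is a cusp.
Classification: cusp.


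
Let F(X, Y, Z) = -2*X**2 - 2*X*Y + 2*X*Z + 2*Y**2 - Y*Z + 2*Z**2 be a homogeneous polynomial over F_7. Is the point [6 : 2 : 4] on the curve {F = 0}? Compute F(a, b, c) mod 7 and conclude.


F(6,2,4) ≡ 5 (mod 7); P is NOT on the curve.

Evaluate F(6, 2, 4) term-by-term (mod 7).
  -2*X**2 ↦ -2·36·1·1 = -72
  -2*X*Y ↦ -2·6·2·1 = -24
  2*X*Z ↦ 2·6·1·4 = 48
  2*Y**2 ↦ 2·1·4·1 = 8
  -Y*Z ↦ -1·1·2·4 = -8
  2*Z**2 ↦ 2·1·1·16 = 32
Sum: F(6, 2, 4) = (-72) + (-24) + (48) + (8) + (-8) + (32) = -16.
Reducing mod 7: -16 ≡ 5 (mod 7).
Since F(a, b, c) ≡ 5 ≠ 0 (mod 7), P does NOT lie on the curve.
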